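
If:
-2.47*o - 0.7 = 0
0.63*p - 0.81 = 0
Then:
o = -0.28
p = 1.29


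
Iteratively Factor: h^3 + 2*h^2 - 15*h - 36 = (h + 3)*(h^2 - h - 12) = (h - 4)*(h + 3)*(h + 3)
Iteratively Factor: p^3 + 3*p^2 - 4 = (p - 1)*(p^2 + 4*p + 4) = (p - 1)*(p + 2)*(p + 2)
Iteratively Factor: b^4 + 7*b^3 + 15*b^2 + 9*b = (b + 3)*(b^3 + 4*b^2 + 3*b) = (b + 3)^2*(b^2 + b) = (b + 1)*(b + 3)^2*(b)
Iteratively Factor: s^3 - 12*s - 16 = (s + 2)*(s^2 - 2*s - 8) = (s + 2)^2*(s - 4)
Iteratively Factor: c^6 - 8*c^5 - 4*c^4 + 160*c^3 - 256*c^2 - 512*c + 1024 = (c + 4)*(c^5 - 12*c^4 + 44*c^3 - 16*c^2 - 192*c + 256) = (c - 4)*(c + 4)*(c^4 - 8*c^3 + 12*c^2 + 32*c - 64) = (c - 4)^2*(c + 4)*(c^3 - 4*c^2 - 4*c + 16) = (c - 4)^3*(c + 4)*(c^2 - 4) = (c - 4)^3*(c - 2)*(c + 4)*(c + 2)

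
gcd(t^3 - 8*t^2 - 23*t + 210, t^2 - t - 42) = t - 7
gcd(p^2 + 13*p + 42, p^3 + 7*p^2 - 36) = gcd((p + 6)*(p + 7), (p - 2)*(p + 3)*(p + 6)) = p + 6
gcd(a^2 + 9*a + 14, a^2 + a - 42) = a + 7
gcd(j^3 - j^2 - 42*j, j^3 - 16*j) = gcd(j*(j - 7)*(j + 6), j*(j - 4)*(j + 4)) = j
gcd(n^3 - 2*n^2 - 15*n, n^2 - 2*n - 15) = n^2 - 2*n - 15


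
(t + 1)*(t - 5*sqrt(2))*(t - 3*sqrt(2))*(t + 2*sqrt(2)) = t^4 - 6*sqrt(2)*t^3 + t^3 - 6*sqrt(2)*t^2 - 2*t^2 - 2*t + 60*sqrt(2)*t + 60*sqrt(2)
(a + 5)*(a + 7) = a^2 + 12*a + 35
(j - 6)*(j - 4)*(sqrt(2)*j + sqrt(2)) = sqrt(2)*j^3 - 9*sqrt(2)*j^2 + 14*sqrt(2)*j + 24*sqrt(2)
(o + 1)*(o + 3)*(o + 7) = o^3 + 11*o^2 + 31*o + 21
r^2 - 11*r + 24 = (r - 8)*(r - 3)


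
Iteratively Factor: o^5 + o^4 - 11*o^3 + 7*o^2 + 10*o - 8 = (o - 1)*(o^4 + 2*o^3 - 9*o^2 - 2*o + 8) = (o - 2)*(o - 1)*(o^3 + 4*o^2 - o - 4) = (o - 2)*(o - 1)*(o + 1)*(o^2 + 3*o - 4) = (o - 2)*(o - 1)^2*(o + 1)*(o + 4)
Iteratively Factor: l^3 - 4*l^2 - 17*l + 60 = (l - 3)*(l^2 - l - 20) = (l - 5)*(l - 3)*(l + 4)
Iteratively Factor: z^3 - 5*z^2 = (z)*(z^2 - 5*z) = z*(z - 5)*(z)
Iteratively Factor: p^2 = (p)*(p)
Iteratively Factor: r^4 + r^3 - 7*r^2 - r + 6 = (r - 2)*(r^3 + 3*r^2 - r - 3) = (r - 2)*(r + 3)*(r^2 - 1) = (r - 2)*(r - 1)*(r + 3)*(r + 1)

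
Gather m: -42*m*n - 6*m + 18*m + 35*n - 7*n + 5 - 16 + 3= m*(12 - 42*n) + 28*n - 8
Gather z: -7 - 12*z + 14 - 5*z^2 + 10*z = -5*z^2 - 2*z + 7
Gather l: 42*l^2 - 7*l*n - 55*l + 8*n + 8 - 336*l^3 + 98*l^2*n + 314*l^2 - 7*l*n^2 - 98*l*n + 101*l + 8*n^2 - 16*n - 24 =-336*l^3 + l^2*(98*n + 356) + l*(-7*n^2 - 105*n + 46) + 8*n^2 - 8*n - 16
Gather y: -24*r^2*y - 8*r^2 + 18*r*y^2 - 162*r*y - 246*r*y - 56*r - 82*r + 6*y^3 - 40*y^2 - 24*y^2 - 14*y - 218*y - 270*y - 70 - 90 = -8*r^2 - 138*r + 6*y^3 + y^2*(18*r - 64) + y*(-24*r^2 - 408*r - 502) - 160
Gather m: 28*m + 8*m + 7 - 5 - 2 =36*m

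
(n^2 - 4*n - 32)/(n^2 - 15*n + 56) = (n + 4)/(n - 7)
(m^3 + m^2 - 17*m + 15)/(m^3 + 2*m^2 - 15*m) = (m - 1)/m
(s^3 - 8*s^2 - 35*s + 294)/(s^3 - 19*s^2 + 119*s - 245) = (s + 6)/(s - 5)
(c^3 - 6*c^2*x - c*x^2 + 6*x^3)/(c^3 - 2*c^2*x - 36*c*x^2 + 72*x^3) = (-c^2 + x^2)/(-c^2 - 4*c*x + 12*x^2)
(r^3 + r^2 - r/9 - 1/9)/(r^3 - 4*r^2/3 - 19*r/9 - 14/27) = 3*(3*r^2 + 2*r - 1)/(9*r^2 - 15*r - 14)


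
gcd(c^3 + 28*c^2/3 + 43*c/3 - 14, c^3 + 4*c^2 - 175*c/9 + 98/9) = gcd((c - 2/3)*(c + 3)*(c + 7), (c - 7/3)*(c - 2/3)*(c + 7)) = c^2 + 19*c/3 - 14/3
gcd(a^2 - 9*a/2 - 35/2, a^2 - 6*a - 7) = a - 7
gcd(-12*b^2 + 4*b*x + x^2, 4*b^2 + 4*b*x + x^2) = 1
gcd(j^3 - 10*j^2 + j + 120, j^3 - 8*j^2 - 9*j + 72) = j^2 - 5*j - 24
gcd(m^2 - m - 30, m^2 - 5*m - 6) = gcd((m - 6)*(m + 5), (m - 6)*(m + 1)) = m - 6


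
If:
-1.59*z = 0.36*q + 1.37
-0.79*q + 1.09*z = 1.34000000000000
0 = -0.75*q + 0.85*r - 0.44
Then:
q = -2.20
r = -1.42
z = -0.36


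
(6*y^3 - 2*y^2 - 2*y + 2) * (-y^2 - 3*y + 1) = -6*y^5 - 16*y^4 + 14*y^3 + 2*y^2 - 8*y + 2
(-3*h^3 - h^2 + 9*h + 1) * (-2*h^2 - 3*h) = 6*h^5 + 11*h^4 - 15*h^3 - 29*h^2 - 3*h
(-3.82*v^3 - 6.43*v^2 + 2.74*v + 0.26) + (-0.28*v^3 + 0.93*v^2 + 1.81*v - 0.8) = -4.1*v^3 - 5.5*v^2 + 4.55*v - 0.54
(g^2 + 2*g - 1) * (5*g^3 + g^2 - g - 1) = 5*g^5 + 11*g^4 - 4*g^3 - 4*g^2 - g + 1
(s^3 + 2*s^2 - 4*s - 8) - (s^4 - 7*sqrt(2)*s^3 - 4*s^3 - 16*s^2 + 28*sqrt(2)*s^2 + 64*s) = -s^4 + 5*s^3 + 7*sqrt(2)*s^3 - 28*sqrt(2)*s^2 + 18*s^2 - 68*s - 8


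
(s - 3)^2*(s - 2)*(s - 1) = s^4 - 9*s^3 + 29*s^2 - 39*s + 18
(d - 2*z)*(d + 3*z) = d^2 + d*z - 6*z^2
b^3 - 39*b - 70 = (b - 7)*(b + 2)*(b + 5)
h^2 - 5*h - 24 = (h - 8)*(h + 3)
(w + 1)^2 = w^2 + 2*w + 1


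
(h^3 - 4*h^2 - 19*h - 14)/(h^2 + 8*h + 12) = (h^2 - 6*h - 7)/(h + 6)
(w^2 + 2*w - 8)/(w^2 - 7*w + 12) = (w^2 + 2*w - 8)/(w^2 - 7*w + 12)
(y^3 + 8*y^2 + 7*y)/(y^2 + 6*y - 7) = y*(y + 1)/(y - 1)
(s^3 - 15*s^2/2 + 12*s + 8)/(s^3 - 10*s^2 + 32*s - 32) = (s + 1/2)/(s - 2)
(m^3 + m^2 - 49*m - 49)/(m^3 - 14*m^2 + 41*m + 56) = (m + 7)/(m - 8)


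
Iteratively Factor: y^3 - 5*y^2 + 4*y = (y)*(y^2 - 5*y + 4) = y*(y - 4)*(y - 1)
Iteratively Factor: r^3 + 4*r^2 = (r + 4)*(r^2) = r*(r + 4)*(r)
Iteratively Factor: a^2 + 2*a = (a)*(a + 2)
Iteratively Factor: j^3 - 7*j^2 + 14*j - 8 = (j - 4)*(j^2 - 3*j + 2) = (j - 4)*(j - 1)*(j - 2)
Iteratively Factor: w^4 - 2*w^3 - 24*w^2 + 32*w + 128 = (w + 4)*(w^3 - 6*w^2 + 32) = (w - 4)*(w + 4)*(w^2 - 2*w - 8) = (w - 4)*(w + 2)*(w + 4)*(w - 4)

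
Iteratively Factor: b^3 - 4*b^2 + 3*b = (b)*(b^2 - 4*b + 3) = b*(b - 3)*(b - 1)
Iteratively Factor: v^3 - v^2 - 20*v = (v - 5)*(v^2 + 4*v) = (v - 5)*(v + 4)*(v)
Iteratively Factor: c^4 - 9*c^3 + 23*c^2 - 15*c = (c - 3)*(c^3 - 6*c^2 + 5*c) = (c - 3)*(c - 1)*(c^2 - 5*c) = (c - 5)*(c - 3)*(c - 1)*(c)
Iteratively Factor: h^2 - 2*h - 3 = (h + 1)*(h - 3)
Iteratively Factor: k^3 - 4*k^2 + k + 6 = (k - 2)*(k^2 - 2*k - 3) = (k - 3)*(k - 2)*(k + 1)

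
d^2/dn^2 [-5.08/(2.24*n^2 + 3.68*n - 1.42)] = (50.978816*n^2 + 83.750912*n - 5.08*(4.48*n + 3.68)*(8.96*n + 7.36) - 32.316928)/(2.24*n^2 + 3.68*n - 1.42)^3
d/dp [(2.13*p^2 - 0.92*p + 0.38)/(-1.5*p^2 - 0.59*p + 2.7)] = (-2.6367*p^2 + 12.642*p - 2.2598)/(2.25*p^4 + 1.77*p^3 - 7.7519*p^2 - 3.186*p + 7.29)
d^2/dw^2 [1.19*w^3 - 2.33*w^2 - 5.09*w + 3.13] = 7.14*w - 4.66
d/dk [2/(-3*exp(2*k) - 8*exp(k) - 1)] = (12*exp(k) + 16)*exp(k)/(3*exp(2*k) + 8*exp(k) + 1)^2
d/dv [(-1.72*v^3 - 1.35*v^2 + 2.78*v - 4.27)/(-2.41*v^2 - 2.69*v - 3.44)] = (4.1452*v^4 + 9.2536*v^3 + 28.0817*v^2 - 11.2934*v - 21.0495)/(5.8081*v^4 + 12.9658*v^3 + 23.8169*v^2 + 18.5072*v + 11.8336)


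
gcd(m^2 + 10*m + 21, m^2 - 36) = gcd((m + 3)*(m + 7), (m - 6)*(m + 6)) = 1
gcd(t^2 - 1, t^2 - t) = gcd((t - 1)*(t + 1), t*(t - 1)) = t - 1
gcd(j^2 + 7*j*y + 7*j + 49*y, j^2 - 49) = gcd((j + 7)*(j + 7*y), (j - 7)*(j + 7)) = j + 7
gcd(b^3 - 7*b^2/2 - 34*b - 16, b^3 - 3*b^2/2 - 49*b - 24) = b^2 - 15*b/2 - 4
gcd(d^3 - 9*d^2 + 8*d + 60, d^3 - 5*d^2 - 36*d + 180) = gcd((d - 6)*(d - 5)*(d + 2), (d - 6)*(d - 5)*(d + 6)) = d^2 - 11*d + 30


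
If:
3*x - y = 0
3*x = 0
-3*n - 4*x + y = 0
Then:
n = 0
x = 0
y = 0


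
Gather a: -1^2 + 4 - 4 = -1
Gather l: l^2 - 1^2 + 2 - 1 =l^2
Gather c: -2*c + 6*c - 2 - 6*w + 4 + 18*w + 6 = 4*c + 12*w + 8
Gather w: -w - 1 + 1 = -w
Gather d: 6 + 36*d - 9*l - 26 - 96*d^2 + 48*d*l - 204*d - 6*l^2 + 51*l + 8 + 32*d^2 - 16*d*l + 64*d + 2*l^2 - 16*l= -64*d^2 + d*(32*l - 104) - 4*l^2 + 26*l - 12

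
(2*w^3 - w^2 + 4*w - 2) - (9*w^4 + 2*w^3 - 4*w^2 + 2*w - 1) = -9*w^4 + 3*w^2 + 2*w - 1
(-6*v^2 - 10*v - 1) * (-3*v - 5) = 18*v^3 + 60*v^2 + 53*v + 5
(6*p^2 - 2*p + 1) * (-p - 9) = -6*p^3 - 52*p^2 + 17*p - 9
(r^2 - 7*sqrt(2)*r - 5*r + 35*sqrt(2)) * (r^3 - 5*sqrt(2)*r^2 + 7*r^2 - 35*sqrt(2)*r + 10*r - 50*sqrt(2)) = r^5 - 12*sqrt(2)*r^4 + 2*r^4 - 24*sqrt(2)*r^3 + 45*r^3 + 90*r^2 + 300*sqrt(2)*r^2 - 1750*r + 600*sqrt(2)*r - 3500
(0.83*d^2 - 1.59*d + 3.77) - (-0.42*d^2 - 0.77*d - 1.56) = 1.25*d^2 - 0.82*d + 5.33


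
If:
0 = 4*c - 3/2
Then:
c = 3/8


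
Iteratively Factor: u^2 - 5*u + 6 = (u - 3)*(u - 2)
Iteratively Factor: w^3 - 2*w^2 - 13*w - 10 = (w + 1)*(w^2 - 3*w - 10) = (w - 5)*(w + 1)*(w + 2)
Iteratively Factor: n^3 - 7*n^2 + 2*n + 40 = (n - 4)*(n^2 - 3*n - 10) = (n - 5)*(n - 4)*(n + 2)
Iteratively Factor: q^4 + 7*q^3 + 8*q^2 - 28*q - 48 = (q + 3)*(q^3 + 4*q^2 - 4*q - 16) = (q + 3)*(q + 4)*(q^2 - 4) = (q - 2)*(q + 3)*(q + 4)*(q + 2)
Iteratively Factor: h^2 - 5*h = (h)*(h - 5)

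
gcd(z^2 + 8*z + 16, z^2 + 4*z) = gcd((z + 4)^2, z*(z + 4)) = z + 4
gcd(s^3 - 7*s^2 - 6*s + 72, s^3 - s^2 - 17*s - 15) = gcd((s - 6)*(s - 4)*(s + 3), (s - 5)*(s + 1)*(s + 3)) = s + 3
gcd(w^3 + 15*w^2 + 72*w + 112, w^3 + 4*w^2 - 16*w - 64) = w^2 + 8*w + 16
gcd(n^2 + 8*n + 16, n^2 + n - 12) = n + 4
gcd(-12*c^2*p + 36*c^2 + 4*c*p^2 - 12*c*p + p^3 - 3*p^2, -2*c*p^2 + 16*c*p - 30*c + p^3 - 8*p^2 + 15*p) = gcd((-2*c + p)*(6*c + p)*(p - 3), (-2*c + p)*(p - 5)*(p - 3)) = -2*c*p + 6*c + p^2 - 3*p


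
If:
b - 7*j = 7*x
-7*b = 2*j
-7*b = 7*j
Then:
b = 0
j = 0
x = 0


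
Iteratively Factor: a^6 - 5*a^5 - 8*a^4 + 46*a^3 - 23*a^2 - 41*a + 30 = (a - 1)*(a^5 - 4*a^4 - 12*a^3 + 34*a^2 + 11*a - 30) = (a - 5)*(a - 1)*(a^4 + a^3 - 7*a^2 - a + 6) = (a - 5)*(a - 2)*(a - 1)*(a^3 + 3*a^2 - a - 3) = (a - 5)*(a - 2)*(a - 1)*(a + 1)*(a^2 + 2*a - 3) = (a - 5)*(a - 2)*(a - 1)*(a + 1)*(a + 3)*(a - 1)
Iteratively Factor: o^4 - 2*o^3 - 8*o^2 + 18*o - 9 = (o - 3)*(o^3 + o^2 - 5*o + 3) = (o - 3)*(o - 1)*(o^2 + 2*o - 3) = (o - 3)*(o - 1)*(o + 3)*(o - 1)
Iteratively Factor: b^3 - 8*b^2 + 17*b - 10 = (b - 5)*(b^2 - 3*b + 2) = (b - 5)*(b - 2)*(b - 1)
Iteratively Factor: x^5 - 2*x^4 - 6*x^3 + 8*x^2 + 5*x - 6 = (x - 3)*(x^4 + x^3 - 3*x^2 - x + 2) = (x - 3)*(x - 1)*(x^3 + 2*x^2 - x - 2) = (x - 3)*(x - 1)*(x + 2)*(x^2 - 1) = (x - 3)*(x - 1)*(x + 1)*(x + 2)*(x - 1)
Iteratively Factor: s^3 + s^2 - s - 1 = (s + 1)*(s^2 - 1) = (s + 1)^2*(s - 1)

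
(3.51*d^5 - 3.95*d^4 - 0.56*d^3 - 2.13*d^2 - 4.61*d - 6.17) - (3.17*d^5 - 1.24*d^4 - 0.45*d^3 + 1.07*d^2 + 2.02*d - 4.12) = 0.34*d^5 - 2.71*d^4 - 0.11*d^3 - 3.2*d^2 - 6.63*d - 2.05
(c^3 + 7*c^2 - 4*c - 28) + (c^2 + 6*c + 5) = c^3 + 8*c^2 + 2*c - 23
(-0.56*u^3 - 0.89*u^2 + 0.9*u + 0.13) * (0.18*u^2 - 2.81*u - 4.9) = -0.1008*u^5 + 1.4134*u^4 + 5.4069*u^3 + 1.8554*u^2 - 4.7753*u - 0.637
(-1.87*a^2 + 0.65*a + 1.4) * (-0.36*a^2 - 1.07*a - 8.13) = 0.6732*a^4 + 1.7669*a^3 + 14.0036*a^2 - 6.7825*a - 11.382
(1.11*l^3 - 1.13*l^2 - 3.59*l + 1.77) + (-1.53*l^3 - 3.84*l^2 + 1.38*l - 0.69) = -0.42*l^3 - 4.97*l^2 - 2.21*l + 1.08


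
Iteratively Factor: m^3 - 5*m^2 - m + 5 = (m - 5)*(m^2 - 1) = (m - 5)*(m - 1)*(m + 1)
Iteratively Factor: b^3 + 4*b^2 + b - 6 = (b + 3)*(b^2 + b - 2) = (b - 1)*(b + 3)*(b + 2)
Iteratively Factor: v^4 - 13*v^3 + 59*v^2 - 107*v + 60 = (v - 3)*(v^3 - 10*v^2 + 29*v - 20) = (v - 5)*(v - 3)*(v^2 - 5*v + 4) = (v - 5)*(v - 4)*(v - 3)*(v - 1)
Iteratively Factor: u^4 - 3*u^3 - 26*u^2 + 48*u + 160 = (u - 5)*(u^3 + 2*u^2 - 16*u - 32) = (u - 5)*(u + 4)*(u^2 - 2*u - 8) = (u - 5)*(u - 4)*(u + 4)*(u + 2)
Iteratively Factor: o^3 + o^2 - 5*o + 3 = (o - 1)*(o^2 + 2*o - 3) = (o - 1)*(o + 3)*(o - 1)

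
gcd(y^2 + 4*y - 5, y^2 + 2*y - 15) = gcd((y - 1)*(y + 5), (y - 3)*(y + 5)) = y + 5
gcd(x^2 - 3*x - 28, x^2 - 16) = x + 4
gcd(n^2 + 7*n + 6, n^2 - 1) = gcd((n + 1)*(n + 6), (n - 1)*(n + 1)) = n + 1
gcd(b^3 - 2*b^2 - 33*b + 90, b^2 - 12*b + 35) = b - 5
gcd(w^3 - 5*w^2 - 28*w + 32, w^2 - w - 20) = w + 4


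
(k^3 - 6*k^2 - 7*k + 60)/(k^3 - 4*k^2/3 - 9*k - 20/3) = 3*(k^2 - 2*k - 15)/(3*k^2 + 8*k + 5)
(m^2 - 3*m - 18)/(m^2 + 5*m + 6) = (m - 6)/(m + 2)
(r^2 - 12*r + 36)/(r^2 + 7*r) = (r^2 - 12*r + 36)/(r*(r + 7))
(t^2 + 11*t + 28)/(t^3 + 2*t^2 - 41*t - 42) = (t + 4)/(t^2 - 5*t - 6)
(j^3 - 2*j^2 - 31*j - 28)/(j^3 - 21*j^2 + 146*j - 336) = (j^2 + 5*j + 4)/(j^2 - 14*j + 48)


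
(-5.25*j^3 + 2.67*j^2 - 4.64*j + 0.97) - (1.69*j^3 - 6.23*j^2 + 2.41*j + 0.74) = -6.94*j^3 + 8.9*j^2 - 7.05*j + 0.23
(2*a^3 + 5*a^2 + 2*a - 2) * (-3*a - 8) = -6*a^4 - 31*a^3 - 46*a^2 - 10*a + 16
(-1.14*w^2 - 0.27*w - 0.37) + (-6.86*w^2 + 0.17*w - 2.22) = -8.0*w^2 - 0.1*w - 2.59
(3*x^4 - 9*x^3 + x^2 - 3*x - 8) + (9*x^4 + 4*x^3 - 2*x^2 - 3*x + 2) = 12*x^4 - 5*x^3 - x^2 - 6*x - 6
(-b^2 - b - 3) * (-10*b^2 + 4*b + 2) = 10*b^4 + 6*b^3 + 24*b^2 - 14*b - 6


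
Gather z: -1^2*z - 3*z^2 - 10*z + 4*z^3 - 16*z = 4*z^3 - 3*z^2 - 27*z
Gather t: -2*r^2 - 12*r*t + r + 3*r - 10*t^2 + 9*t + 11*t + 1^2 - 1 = -2*r^2 + 4*r - 10*t^2 + t*(20 - 12*r)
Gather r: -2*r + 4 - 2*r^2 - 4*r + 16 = -2*r^2 - 6*r + 20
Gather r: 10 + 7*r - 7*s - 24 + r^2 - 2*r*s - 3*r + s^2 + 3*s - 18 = r^2 + r*(4 - 2*s) + s^2 - 4*s - 32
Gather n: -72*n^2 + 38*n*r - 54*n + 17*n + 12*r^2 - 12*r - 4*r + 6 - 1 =-72*n^2 + n*(38*r - 37) + 12*r^2 - 16*r + 5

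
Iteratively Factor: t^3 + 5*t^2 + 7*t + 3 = (t + 1)*(t^2 + 4*t + 3) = (t + 1)*(t + 3)*(t + 1)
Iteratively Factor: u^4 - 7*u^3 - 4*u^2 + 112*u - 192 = (u - 4)*(u^3 - 3*u^2 - 16*u + 48) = (u - 4)^2*(u^2 + u - 12) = (u - 4)^2*(u - 3)*(u + 4)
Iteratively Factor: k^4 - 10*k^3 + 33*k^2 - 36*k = (k - 4)*(k^3 - 6*k^2 + 9*k) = (k - 4)*(k - 3)*(k^2 - 3*k) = (k - 4)*(k - 3)^2*(k)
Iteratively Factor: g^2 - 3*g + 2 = (g - 1)*(g - 2)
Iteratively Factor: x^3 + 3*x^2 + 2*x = (x)*(x^2 + 3*x + 2) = x*(x + 2)*(x + 1)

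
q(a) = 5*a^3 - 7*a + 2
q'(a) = 15*a^2 - 7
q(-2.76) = -83.80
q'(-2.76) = 107.26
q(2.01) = 28.53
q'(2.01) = 53.60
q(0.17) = 0.83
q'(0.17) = -6.57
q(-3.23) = -143.88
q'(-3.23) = 149.49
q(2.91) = 104.84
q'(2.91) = 120.02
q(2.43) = 56.73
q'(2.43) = 81.57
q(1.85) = 20.71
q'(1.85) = 44.34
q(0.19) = 0.70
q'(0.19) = -6.46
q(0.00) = 2.00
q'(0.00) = -7.00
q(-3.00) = -112.00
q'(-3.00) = 128.00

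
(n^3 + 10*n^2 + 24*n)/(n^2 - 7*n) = (n^2 + 10*n + 24)/(n - 7)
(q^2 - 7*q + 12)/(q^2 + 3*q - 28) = (q - 3)/(q + 7)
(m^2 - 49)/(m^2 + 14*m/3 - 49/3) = 3*(m - 7)/(3*m - 7)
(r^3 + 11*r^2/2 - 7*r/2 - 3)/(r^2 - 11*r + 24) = (2*r^3 + 11*r^2 - 7*r - 6)/(2*(r^2 - 11*r + 24))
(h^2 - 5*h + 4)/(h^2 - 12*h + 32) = (h - 1)/(h - 8)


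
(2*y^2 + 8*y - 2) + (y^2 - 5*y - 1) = 3*y^2 + 3*y - 3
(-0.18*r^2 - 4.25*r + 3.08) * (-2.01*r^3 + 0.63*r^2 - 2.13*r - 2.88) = 0.3618*r^5 + 8.4291*r^4 - 8.4849*r^3 + 11.5113*r^2 + 5.6796*r - 8.8704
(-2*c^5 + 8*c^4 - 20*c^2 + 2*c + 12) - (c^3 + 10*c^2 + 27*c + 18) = -2*c^5 + 8*c^4 - c^3 - 30*c^2 - 25*c - 6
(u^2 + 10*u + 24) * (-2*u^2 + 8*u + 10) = -2*u^4 - 12*u^3 + 42*u^2 + 292*u + 240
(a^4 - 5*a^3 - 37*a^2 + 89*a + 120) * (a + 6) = a^5 + a^4 - 67*a^3 - 133*a^2 + 654*a + 720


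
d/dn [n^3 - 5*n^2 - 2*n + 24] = 3*n^2 - 10*n - 2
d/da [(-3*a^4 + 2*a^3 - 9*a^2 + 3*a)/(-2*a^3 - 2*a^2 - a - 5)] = (6*a^6 + 12*a^5 - 13*a^4 + 68*a^3 - 15*a^2 + 90*a - 15)/(4*a^6 + 8*a^5 + 8*a^4 + 24*a^3 + 21*a^2 + 10*a + 25)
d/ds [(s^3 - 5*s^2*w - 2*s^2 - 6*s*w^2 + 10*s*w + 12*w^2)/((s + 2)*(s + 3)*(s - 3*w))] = ((s + 2)*(s + 3)*(s - 3*w)*(3*s^2 - 10*s*w - 4*s - 6*w^2 + 10*w) + (s + 2)*(s + 3)*(-s^3 + 5*s^2*w + 2*s^2 + 6*s*w^2 - 10*s*w - 12*w^2) + (s + 2)*(s - 3*w)*(-s^3 + 5*s^2*w + 2*s^2 + 6*s*w^2 - 10*s*w - 12*w^2) + (s + 3)*(s - 3*w)*(-s^3 + 5*s^2*w + 2*s^2 + 6*s*w^2 - 10*s*w - 12*w^2))/((s + 2)^2*(s + 3)^2*(s - 3*w)^2)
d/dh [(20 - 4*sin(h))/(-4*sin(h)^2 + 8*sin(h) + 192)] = (10*sin(h) + cos(h)^2 - 59)*cos(h)/((sin(h) - 8)^2*(sin(h) + 6)^2)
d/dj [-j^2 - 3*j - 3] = -2*j - 3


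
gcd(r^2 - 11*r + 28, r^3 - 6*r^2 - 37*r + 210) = r - 7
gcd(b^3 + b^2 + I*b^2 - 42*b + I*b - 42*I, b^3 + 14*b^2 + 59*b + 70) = b + 7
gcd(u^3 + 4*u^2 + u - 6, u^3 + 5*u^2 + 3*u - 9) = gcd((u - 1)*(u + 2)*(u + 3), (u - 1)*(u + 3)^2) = u^2 + 2*u - 3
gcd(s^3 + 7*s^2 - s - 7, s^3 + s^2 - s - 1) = s^2 - 1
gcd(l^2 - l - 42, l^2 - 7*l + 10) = 1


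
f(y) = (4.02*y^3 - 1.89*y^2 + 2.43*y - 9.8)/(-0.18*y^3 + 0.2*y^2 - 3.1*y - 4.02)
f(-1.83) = -13.20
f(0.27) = 1.90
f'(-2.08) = -2.66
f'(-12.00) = 0.32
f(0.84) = 1.02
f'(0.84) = -1.66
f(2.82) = -4.75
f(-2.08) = -12.05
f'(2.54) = -3.69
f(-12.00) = -19.46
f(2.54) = -3.69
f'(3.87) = -3.60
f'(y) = (0.54*y^2 - 0.4*y + 3.1)*(4.02*y^3 - 1.89*y^2 + 2.43*y - 9.8)/(-0.18*y^3 + 0.2*y^2 - 3.1*y - 4.02)^2 + (12.06*y^2 - 3.78*y + 2.43)/(-0.18*y^3 + 0.2*y^2 - 3.1*y - 4.02)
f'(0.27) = -1.66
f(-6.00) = -15.84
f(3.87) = -8.71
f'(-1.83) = -7.21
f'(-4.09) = 1.43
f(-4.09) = -13.42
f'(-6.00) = 1.06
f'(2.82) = -3.81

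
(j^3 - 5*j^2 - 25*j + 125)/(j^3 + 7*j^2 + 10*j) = (j^2 - 10*j + 25)/(j*(j + 2))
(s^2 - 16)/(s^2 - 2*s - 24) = (s - 4)/(s - 6)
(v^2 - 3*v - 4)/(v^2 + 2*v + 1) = (v - 4)/(v + 1)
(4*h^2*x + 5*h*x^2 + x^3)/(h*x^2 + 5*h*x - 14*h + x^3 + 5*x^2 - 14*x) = x*(4*h + x)/(x^2 + 5*x - 14)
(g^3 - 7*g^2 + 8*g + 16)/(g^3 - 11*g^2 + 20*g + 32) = (g - 4)/(g - 8)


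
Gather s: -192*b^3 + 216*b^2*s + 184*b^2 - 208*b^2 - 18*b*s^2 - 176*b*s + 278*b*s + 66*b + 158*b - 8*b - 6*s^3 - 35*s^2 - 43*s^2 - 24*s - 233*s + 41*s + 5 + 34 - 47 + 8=-192*b^3 - 24*b^2 + 216*b - 6*s^3 + s^2*(-18*b - 78) + s*(216*b^2 + 102*b - 216)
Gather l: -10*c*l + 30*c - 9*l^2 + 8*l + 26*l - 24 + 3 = 30*c - 9*l^2 + l*(34 - 10*c) - 21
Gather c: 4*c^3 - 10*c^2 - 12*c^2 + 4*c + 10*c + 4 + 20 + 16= 4*c^3 - 22*c^2 + 14*c + 40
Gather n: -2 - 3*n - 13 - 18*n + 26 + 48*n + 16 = 27*n + 27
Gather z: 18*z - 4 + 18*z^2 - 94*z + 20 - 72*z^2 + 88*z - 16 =-54*z^2 + 12*z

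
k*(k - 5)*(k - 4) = k^3 - 9*k^2 + 20*k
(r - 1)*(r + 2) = r^2 + r - 2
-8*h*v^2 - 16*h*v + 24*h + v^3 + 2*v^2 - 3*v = (-8*h + v)*(v - 1)*(v + 3)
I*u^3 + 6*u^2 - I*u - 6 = (u + 1)*(u - 6*I)*(I*u - I)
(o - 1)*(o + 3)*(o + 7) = o^3 + 9*o^2 + 11*o - 21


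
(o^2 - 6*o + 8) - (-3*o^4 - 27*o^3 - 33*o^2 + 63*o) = 3*o^4 + 27*o^3 + 34*o^2 - 69*o + 8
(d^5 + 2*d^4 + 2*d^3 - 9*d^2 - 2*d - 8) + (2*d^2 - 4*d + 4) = d^5 + 2*d^4 + 2*d^3 - 7*d^2 - 6*d - 4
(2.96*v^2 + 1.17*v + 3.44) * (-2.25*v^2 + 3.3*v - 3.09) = -6.66*v^4 + 7.1355*v^3 - 13.0254*v^2 + 7.7367*v - 10.6296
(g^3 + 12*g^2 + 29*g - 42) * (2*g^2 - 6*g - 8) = 2*g^5 + 18*g^4 - 22*g^3 - 354*g^2 + 20*g + 336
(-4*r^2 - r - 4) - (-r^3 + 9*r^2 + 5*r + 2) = r^3 - 13*r^2 - 6*r - 6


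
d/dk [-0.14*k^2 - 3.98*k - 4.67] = -0.28*k - 3.98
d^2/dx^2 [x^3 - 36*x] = 6*x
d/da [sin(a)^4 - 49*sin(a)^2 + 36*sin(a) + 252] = 2*(2*sin(a)^3 - 49*sin(a) + 18)*cos(a)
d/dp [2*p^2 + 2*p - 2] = 4*p + 2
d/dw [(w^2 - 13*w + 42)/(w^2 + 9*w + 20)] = 22*(w^2 - 2*w - 29)/(w^4 + 18*w^3 + 121*w^2 + 360*w + 400)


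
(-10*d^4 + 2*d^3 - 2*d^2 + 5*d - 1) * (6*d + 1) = -60*d^5 + 2*d^4 - 10*d^3 + 28*d^2 - d - 1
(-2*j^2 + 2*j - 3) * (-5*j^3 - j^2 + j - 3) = 10*j^5 - 8*j^4 + 11*j^3 + 11*j^2 - 9*j + 9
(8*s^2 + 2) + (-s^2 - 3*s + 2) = 7*s^2 - 3*s + 4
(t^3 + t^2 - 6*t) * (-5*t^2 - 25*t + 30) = -5*t^5 - 30*t^4 + 35*t^3 + 180*t^2 - 180*t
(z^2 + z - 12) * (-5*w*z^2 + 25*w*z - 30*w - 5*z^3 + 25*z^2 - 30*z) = -5*w*z^4 + 20*w*z^3 + 55*w*z^2 - 330*w*z + 360*w - 5*z^5 + 20*z^4 + 55*z^3 - 330*z^2 + 360*z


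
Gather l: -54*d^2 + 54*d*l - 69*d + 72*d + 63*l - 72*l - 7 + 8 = -54*d^2 + 3*d + l*(54*d - 9) + 1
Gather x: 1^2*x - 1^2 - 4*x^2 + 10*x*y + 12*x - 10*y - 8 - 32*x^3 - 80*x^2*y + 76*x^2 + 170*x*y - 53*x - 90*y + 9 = -32*x^3 + x^2*(72 - 80*y) + x*(180*y - 40) - 100*y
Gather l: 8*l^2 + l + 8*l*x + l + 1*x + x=8*l^2 + l*(8*x + 2) + 2*x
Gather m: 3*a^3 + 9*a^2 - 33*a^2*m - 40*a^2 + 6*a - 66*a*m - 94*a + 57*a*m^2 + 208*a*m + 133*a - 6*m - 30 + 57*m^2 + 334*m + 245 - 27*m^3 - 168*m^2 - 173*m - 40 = 3*a^3 - 31*a^2 + 45*a - 27*m^3 + m^2*(57*a - 111) + m*(-33*a^2 + 142*a + 155) + 175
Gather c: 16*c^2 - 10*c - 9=16*c^2 - 10*c - 9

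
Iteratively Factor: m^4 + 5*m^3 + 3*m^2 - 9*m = (m)*(m^3 + 5*m^2 + 3*m - 9) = m*(m + 3)*(m^2 + 2*m - 3) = m*(m + 3)^2*(m - 1)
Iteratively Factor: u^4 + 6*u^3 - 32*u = (u + 4)*(u^3 + 2*u^2 - 8*u) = u*(u + 4)*(u^2 + 2*u - 8) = u*(u - 2)*(u + 4)*(u + 4)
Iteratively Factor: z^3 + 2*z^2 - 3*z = (z + 3)*(z^2 - z) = z*(z + 3)*(z - 1)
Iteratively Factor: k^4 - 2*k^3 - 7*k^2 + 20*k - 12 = (k - 2)*(k^3 - 7*k + 6) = (k - 2)^2*(k^2 + 2*k - 3) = (k - 2)^2*(k + 3)*(k - 1)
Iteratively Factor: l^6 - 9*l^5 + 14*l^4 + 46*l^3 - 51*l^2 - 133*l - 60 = (l + 1)*(l^5 - 10*l^4 + 24*l^3 + 22*l^2 - 73*l - 60) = (l - 5)*(l + 1)*(l^4 - 5*l^3 - l^2 + 17*l + 12) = (l - 5)*(l + 1)^2*(l^3 - 6*l^2 + 5*l + 12) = (l - 5)*(l - 4)*(l + 1)^2*(l^2 - 2*l - 3) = (l - 5)*(l - 4)*(l - 3)*(l + 1)^2*(l + 1)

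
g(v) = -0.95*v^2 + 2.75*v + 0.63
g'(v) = 2.75 - 1.9*v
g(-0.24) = -0.08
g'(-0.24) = 3.21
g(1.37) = 2.61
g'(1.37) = 0.15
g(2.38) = 1.79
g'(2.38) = -1.77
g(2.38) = 1.79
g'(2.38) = -1.77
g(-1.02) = -3.16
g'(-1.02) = 4.69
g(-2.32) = -10.86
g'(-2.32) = 7.16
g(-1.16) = -3.84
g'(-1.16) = 4.95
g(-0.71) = -1.80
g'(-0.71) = 4.10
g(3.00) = 0.33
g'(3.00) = -2.95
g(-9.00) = -101.07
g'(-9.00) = 19.85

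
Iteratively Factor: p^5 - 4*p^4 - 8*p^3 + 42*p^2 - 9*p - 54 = (p + 1)*(p^4 - 5*p^3 - 3*p^2 + 45*p - 54) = (p - 3)*(p + 1)*(p^3 - 2*p^2 - 9*p + 18) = (p - 3)*(p - 2)*(p + 1)*(p^2 - 9) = (p - 3)^2*(p - 2)*(p + 1)*(p + 3)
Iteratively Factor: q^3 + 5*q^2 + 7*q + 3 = (q + 1)*(q^2 + 4*q + 3) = (q + 1)*(q + 3)*(q + 1)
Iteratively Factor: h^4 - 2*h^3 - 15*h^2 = (h)*(h^3 - 2*h^2 - 15*h) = h*(h + 3)*(h^2 - 5*h) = h*(h - 5)*(h + 3)*(h)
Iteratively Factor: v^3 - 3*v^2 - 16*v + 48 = (v - 4)*(v^2 + v - 12) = (v - 4)*(v + 4)*(v - 3)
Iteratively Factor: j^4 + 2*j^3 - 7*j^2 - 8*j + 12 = (j - 2)*(j^3 + 4*j^2 + j - 6) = (j - 2)*(j + 3)*(j^2 + j - 2) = (j - 2)*(j + 2)*(j + 3)*(j - 1)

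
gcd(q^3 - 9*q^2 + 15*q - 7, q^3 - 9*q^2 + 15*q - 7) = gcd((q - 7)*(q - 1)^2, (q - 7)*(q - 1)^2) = q^3 - 9*q^2 + 15*q - 7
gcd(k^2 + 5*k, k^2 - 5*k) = k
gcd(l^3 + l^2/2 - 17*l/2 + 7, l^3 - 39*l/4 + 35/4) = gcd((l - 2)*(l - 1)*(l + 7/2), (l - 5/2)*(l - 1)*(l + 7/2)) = l^2 + 5*l/2 - 7/2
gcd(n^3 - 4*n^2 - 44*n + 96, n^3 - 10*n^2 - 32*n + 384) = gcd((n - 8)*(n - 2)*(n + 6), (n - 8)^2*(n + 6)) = n^2 - 2*n - 48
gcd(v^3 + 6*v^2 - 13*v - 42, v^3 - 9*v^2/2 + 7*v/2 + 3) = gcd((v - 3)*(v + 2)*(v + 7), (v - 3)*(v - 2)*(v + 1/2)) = v - 3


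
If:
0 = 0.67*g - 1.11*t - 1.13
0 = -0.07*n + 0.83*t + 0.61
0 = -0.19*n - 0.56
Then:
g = 0.06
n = -2.95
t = -0.98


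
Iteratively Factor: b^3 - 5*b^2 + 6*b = (b)*(b^2 - 5*b + 6) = b*(b - 3)*(b - 2)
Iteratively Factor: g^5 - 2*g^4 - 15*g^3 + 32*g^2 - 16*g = (g)*(g^4 - 2*g^3 - 15*g^2 + 32*g - 16) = g*(g - 1)*(g^3 - g^2 - 16*g + 16) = g*(g - 1)*(g + 4)*(g^2 - 5*g + 4) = g*(g - 1)^2*(g + 4)*(g - 4)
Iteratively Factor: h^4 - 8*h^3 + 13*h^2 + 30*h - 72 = (h - 4)*(h^3 - 4*h^2 - 3*h + 18) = (h - 4)*(h - 3)*(h^2 - h - 6) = (h - 4)*(h - 3)^2*(h + 2)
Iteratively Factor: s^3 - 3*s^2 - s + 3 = (s + 1)*(s^2 - 4*s + 3) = (s - 3)*(s + 1)*(s - 1)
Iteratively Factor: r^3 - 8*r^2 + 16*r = (r - 4)*(r^2 - 4*r) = (r - 4)^2*(r)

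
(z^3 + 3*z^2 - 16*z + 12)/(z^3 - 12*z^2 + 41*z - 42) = (z^2 + 5*z - 6)/(z^2 - 10*z + 21)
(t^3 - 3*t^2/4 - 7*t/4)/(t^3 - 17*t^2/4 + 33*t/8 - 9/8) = 2*t*(4*t^2 - 3*t - 7)/(8*t^3 - 34*t^2 + 33*t - 9)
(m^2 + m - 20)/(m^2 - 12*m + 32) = (m + 5)/(m - 8)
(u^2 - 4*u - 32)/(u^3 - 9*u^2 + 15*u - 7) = (u^2 - 4*u - 32)/(u^3 - 9*u^2 + 15*u - 7)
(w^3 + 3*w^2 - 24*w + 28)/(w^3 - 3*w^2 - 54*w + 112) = (w - 2)/(w - 8)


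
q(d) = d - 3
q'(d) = 1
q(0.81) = -2.19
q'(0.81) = 1.00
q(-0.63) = -3.63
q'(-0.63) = 1.00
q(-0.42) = -3.42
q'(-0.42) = 1.00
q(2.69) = -0.31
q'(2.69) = 1.00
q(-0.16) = -3.16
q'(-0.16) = 1.00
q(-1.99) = -4.99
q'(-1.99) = 1.00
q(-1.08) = -4.08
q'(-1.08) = 1.00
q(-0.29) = -3.29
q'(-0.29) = 1.00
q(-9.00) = -12.00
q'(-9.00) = 1.00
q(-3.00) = -6.00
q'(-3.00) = 1.00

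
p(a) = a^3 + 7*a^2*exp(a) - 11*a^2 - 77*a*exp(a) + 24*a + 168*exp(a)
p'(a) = 7*a^2*exp(a) + 3*a^2 - 63*a*exp(a) - 22*a + 91*exp(a) + 24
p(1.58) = 324.22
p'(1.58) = 40.11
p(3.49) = -514.89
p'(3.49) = -1446.01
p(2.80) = 122.63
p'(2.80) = -515.97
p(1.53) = 322.01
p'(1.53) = 48.15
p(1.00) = 280.39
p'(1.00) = 100.14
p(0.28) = 200.36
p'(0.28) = 115.87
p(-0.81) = 77.34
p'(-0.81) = 109.01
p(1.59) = 324.61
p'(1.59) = 38.42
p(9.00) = 340383.52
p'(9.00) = 737449.64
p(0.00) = 168.00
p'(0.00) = 115.00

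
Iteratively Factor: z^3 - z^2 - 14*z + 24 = (z - 2)*(z^2 + z - 12) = (z - 3)*(z - 2)*(z + 4)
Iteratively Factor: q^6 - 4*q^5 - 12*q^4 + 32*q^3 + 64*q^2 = (q - 4)*(q^5 - 12*q^3 - 16*q^2) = (q - 4)*(q + 2)*(q^4 - 2*q^3 - 8*q^2) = q*(q - 4)*(q + 2)*(q^3 - 2*q^2 - 8*q) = q*(q - 4)^2*(q + 2)*(q^2 + 2*q) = q^2*(q - 4)^2*(q + 2)*(q + 2)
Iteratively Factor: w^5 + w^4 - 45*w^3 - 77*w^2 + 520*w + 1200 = (w - 5)*(w^4 + 6*w^3 - 15*w^2 - 152*w - 240) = (w - 5)*(w + 3)*(w^3 + 3*w^2 - 24*w - 80) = (w - 5)*(w + 3)*(w + 4)*(w^2 - w - 20) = (w - 5)*(w + 3)*(w + 4)^2*(w - 5)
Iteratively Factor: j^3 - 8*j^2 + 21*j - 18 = (j - 3)*(j^2 - 5*j + 6) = (j - 3)^2*(j - 2)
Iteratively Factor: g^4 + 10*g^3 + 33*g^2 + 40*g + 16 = (g + 4)*(g^3 + 6*g^2 + 9*g + 4) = (g + 4)^2*(g^2 + 2*g + 1) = (g + 1)*(g + 4)^2*(g + 1)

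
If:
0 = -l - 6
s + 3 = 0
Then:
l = -6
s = -3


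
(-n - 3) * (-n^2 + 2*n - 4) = n^3 + n^2 - 2*n + 12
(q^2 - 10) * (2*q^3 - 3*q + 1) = 2*q^5 - 23*q^3 + q^2 + 30*q - 10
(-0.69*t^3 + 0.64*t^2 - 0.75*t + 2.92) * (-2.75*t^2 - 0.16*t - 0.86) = 1.8975*t^5 - 1.6496*t^4 + 2.5535*t^3 - 8.4604*t^2 + 0.1778*t - 2.5112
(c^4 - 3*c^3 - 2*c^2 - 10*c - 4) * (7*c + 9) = 7*c^5 - 12*c^4 - 41*c^3 - 88*c^2 - 118*c - 36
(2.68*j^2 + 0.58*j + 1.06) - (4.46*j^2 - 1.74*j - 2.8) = -1.78*j^2 + 2.32*j + 3.86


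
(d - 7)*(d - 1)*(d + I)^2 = d^4 - 8*d^3 + 2*I*d^3 + 6*d^2 - 16*I*d^2 + 8*d + 14*I*d - 7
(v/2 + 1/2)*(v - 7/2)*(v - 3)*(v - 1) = v^4/2 - 13*v^3/4 + 19*v^2/4 + 13*v/4 - 21/4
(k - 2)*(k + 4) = k^2 + 2*k - 8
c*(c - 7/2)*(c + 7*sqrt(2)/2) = c^3 - 7*c^2/2 + 7*sqrt(2)*c^2/2 - 49*sqrt(2)*c/4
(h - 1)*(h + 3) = h^2 + 2*h - 3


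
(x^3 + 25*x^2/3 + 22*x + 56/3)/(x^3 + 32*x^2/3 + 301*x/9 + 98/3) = 3*(x^2 + 6*x + 8)/(3*x^2 + 25*x + 42)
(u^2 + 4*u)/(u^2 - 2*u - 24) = u/(u - 6)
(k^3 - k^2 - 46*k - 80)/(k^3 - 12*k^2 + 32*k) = (k^2 + 7*k + 10)/(k*(k - 4))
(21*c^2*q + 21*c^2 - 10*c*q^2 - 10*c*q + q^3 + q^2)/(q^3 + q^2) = 21*c^2/q^2 - 10*c/q + 1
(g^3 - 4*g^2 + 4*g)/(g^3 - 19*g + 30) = g*(g - 2)/(g^2 + 2*g - 15)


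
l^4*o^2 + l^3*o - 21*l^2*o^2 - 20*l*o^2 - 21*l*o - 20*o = (l - 5)*(l + 4)*(l*o + 1)*(l*o + o)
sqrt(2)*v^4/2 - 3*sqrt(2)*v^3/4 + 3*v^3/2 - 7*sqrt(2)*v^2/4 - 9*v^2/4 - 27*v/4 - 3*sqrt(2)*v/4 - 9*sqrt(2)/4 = (v - 3)*(v + 3/2)*(v + sqrt(2))*(sqrt(2)*v/2 + 1/2)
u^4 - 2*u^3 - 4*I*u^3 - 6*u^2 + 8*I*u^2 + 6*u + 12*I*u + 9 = (u - 3)*(u + 1)*(u - 3*I)*(u - I)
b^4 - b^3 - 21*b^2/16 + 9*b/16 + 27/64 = (b - 3/2)*(b - 3/4)*(b + 1/2)*(b + 3/4)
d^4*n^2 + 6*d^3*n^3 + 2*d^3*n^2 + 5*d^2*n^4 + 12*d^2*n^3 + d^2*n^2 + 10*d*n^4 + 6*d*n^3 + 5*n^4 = (d + n)*(d + 5*n)*(d*n + n)^2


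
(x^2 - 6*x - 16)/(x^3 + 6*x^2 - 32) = (x^2 - 6*x - 16)/(x^3 + 6*x^2 - 32)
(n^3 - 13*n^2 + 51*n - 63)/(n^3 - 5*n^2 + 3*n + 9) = (n - 7)/(n + 1)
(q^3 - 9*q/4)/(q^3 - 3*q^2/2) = (q + 3/2)/q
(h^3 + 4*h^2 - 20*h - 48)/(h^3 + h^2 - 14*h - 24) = (h + 6)/(h + 3)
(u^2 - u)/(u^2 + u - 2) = u/(u + 2)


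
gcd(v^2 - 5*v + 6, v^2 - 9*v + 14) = v - 2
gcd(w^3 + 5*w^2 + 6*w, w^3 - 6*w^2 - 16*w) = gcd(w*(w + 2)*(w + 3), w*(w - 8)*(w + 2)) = w^2 + 2*w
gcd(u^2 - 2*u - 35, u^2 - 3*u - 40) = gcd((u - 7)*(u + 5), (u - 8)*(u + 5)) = u + 5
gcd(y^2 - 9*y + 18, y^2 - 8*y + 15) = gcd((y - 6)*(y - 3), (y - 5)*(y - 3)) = y - 3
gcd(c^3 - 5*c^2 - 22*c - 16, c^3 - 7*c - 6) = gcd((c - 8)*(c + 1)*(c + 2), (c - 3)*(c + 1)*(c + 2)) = c^2 + 3*c + 2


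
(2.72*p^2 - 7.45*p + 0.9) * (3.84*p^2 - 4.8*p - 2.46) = 10.4448*p^4 - 41.664*p^3 + 32.5248*p^2 + 14.007*p - 2.214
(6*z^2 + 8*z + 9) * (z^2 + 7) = 6*z^4 + 8*z^3 + 51*z^2 + 56*z + 63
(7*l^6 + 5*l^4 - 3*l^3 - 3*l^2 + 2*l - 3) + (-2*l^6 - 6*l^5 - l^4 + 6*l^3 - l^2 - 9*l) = 5*l^6 - 6*l^5 + 4*l^4 + 3*l^3 - 4*l^2 - 7*l - 3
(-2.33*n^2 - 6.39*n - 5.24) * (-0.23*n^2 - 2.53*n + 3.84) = 0.5359*n^4 + 7.3646*n^3 + 8.4247*n^2 - 11.2804*n - 20.1216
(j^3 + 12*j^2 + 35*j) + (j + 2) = j^3 + 12*j^2 + 36*j + 2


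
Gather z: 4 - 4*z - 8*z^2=-8*z^2 - 4*z + 4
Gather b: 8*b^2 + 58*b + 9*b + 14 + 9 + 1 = 8*b^2 + 67*b + 24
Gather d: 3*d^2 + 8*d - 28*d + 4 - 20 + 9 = 3*d^2 - 20*d - 7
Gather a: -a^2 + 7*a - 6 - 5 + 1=-a^2 + 7*a - 10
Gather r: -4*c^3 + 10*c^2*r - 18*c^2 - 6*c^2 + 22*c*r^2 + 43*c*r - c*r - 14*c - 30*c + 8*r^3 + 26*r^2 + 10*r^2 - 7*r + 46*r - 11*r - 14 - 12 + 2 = -4*c^3 - 24*c^2 - 44*c + 8*r^3 + r^2*(22*c + 36) + r*(10*c^2 + 42*c + 28) - 24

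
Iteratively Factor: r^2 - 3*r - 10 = (r + 2)*(r - 5)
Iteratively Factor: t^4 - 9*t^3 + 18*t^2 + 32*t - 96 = (t + 2)*(t^3 - 11*t^2 + 40*t - 48) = (t - 4)*(t + 2)*(t^2 - 7*t + 12) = (t - 4)^2*(t + 2)*(t - 3)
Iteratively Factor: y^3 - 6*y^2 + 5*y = (y)*(y^2 - 6*y + 5) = y*(y - 1)*(y - 5)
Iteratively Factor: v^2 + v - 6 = (v - 2)*(v + 3)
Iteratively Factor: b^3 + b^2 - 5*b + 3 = (b + 3)*(b^2 - 2*b + 1) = (b - 1)*(b + 3)*(b - 1)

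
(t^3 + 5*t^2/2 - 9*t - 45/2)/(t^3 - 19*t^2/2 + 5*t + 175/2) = (t^2 - 9)/(t^2 - 12*t + 35)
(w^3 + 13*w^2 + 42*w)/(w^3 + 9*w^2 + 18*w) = (w + 7)/(w + 3)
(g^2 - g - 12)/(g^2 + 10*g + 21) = (g - 4)/(g + 7)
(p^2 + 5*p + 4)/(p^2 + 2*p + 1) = (p + 4)/(p + 1)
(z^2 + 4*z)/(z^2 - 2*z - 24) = z/(z - 6)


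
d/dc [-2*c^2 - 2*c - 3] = -4*c - 2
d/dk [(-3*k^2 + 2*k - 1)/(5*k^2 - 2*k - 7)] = 4*(-k^2 + 13*k - 4)/(25*k^4 - 20*k^3 - 66*k^2 + 28*k + 49)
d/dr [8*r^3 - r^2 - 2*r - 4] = 24*r^2 - 2*r - 2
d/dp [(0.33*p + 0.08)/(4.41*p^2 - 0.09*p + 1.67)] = (-1.4553*p^2 - 0.7056*p + 0.5583)/(19.4481*p^4 - 0.7938*p^3 + 14.7375*p^2 - 0.3006*p + 2.7889)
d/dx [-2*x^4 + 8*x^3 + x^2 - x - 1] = -8*x^3 + 24*x^2 + 2*x - 1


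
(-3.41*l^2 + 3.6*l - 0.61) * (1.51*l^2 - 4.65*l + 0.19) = -5.1491*l^4 + 21.2925*l^3 - 18.309*l^2 + 3.5205*l - 0.1159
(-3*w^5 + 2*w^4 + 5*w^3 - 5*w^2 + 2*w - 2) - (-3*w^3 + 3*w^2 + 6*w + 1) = -3*w^5 + 2*w^4 + 8*w^3 - 8*w^2 - 4*w - 3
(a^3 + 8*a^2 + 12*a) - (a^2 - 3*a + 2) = a^3 + 7*a^2 + 15*a - 2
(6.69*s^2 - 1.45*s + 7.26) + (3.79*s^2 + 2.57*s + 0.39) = 10.48*s^2 + 1.12*s + 7.65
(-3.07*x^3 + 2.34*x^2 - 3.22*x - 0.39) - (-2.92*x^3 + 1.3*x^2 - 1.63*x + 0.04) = -0.15*x^3 + 1.04*x^2 - 1.59*x - 0.43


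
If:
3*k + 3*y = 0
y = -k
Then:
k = -y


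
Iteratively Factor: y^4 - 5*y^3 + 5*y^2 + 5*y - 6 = (y - 1)*(y^3 - 4*y^2 + y + 6) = (y - 2)*(y - 1)*(y^2 - 2*y - 3) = (y - 3)*(y - 2)*(y - 1)*(y + 1)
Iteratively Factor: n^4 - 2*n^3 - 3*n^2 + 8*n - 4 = (n - 2)*(n^3 - 3*n + 2) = (n - 2)*(n - 1)*(n^2 + n - 2) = (n - 2)*(n - 1)*(n + 2)*(n - 1)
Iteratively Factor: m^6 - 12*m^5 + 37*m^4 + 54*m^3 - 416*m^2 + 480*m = (m - 4)*(m^5 - 8*m^4 + 5*m^3 + 74*m^2 - 120*m) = (m - 5)*(m - 4)*(m^4 - 3*m^3 - 10*m^2 + 24*m) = (m - 5)*(m - 4)*(m - 2)*(m^3 - m^2 - 12*m) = (m - 5)*(m - 4)*(m - 2)*(m + 3)*(m^2 - 4*m) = (m - 5)*(m - 4)^2*(m - 2)*(m + 3)*(m)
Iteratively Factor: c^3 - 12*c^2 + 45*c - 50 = (c - 2)*(c^2 - 10*c + 25) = (c - 5)*(c - 2)*(c - 5)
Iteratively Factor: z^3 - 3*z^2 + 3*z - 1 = (z - 1)*(z^2 - 2*z + 1) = (z - 1)^2*(z - 1)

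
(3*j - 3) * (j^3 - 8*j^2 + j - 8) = 3*j^4 - 27*j^3 + 27*j^2 - 27*j + 24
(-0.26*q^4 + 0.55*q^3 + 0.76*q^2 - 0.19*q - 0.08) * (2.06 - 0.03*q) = 0.0078*q^5 - 0.5521*q^4 + 1.1102*q^3 + 1.5713*q^2 - 0.389*q - 0.1648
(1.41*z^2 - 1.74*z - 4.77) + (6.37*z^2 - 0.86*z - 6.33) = 7.78*z^2 - 2.6*z - 11.1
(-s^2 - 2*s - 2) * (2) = -2*s^2 - 4*s - 4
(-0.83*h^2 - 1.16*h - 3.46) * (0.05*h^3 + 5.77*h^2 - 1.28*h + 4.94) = -0.0415*h^5 - 4.8471*h^4 - 5.8038*h^3 - 22.5796*h^2 - 1.3016*h - 17.0924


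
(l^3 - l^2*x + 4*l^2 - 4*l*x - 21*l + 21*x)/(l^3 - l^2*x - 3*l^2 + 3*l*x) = (l + 7)/l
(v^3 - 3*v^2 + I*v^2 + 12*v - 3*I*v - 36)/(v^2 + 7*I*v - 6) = (v^3 + v^2*(-3 + I) + 3*v*(4 - I) - 36)/(v^2 + 7*I*v - 6)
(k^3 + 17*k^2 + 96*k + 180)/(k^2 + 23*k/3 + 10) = 3*(k^2 + 11*k + 30)/(3*k + 5)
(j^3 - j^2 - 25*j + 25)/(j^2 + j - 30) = (j^2 + 4*j - 5)/(j + 6)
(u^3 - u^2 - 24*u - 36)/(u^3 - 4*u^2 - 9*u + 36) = (u^2 - 4*u - 12)/(u^2 - 7*u + 12)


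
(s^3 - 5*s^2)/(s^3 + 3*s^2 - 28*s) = s*(s - 5)/(s^2 + 3*s - 28)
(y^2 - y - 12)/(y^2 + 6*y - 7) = (y^2 - y - 12)/(y^2 + 6*y - 7)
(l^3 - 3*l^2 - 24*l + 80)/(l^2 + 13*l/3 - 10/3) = 3*(l^2 - 8*l + 16)/(3*l - 2)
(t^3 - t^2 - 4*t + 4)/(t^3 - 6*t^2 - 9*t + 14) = (t - 2)/(t - 7)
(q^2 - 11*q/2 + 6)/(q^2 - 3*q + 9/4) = 2*(q - 4)/(2*q - 3)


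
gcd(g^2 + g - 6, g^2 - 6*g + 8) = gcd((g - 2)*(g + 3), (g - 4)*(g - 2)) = g - 2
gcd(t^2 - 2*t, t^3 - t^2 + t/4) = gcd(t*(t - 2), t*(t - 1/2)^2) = t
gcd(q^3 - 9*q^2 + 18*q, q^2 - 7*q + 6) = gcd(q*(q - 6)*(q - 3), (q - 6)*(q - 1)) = q - 6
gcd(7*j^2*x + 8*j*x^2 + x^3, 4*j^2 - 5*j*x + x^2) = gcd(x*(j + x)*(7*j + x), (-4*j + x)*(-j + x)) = 1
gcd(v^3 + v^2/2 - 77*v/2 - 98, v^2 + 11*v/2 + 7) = v + 7/2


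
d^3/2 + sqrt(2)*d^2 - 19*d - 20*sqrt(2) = (d/2 + sqrt(2)/2)*(d - 4*sqrt(2))*(d + 5*sqrt(2))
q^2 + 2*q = q*(q + 2)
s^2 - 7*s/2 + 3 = (s - 2)*(s - 3/2)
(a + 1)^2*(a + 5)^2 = a^4 + 12*a^3 + 46*a^2 + 60*a + 25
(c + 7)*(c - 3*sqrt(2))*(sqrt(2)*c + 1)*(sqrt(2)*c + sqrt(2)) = 2*c^4 - 5*sqrt(2)*c^3 + 16*c^3 - 40*sqrt(2)*c^2 + 8*c^2 - 35*sqrt(2)*c - 48*c - 42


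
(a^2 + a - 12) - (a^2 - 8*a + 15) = 9*a - 27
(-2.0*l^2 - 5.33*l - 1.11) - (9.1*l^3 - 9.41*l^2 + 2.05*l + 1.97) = -9.1*l^3 + 7.41*l^2 - 7.38*l - 3.08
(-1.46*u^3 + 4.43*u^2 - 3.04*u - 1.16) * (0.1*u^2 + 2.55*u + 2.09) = -0.146*u^5 - 3.28*u^4 + 7.9411*u^3 + 1.3907*u^2 - 9.3116*u - 2.4244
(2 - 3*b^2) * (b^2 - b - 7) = -3*b^4 + 3*b^3 + 23*b^2 - 2*b - 14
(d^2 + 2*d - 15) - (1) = d^2 + 2*d - 16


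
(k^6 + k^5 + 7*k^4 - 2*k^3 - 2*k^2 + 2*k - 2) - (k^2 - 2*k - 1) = k^6 + k^5 + 7*k^4 - 2*k^3 - 3*k^2 + 4*k - 1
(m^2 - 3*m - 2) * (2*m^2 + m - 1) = 2*m^4 - 5*m^3 - 8*m^2 + m + 2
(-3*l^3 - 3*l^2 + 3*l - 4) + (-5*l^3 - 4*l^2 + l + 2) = -8*l^3 - 7*l^2 + 4*l - 2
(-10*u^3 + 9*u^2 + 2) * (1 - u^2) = 10*u^5 - 9*u^4 - 10*u^3 + 7*u^2 + 2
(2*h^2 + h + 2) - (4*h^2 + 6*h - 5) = -2*h^2 - 5*h + 7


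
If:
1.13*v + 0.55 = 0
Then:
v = -0.49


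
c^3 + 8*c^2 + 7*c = c*(c + 1)*(c + 7)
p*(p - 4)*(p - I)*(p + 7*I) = p^4 - 4*p^3 + 6*I*p^3 + 7*p^2 - 24*I*p^2 - 28*p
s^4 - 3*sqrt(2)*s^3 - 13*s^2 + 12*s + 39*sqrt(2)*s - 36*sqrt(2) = (s - 3)*(s - 1)*(s + 4)*(s - 3*sqrt(2))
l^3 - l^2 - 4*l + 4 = (l - 2)*(l - 1)*(l + 2)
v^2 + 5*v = v*(v + 5)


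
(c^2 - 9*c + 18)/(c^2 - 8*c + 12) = (c - 3)/(c - 2)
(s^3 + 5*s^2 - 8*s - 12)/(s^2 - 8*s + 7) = (s^3 + 5*s^2 - 8*s - 12)/(s^2 - 8*s + 7)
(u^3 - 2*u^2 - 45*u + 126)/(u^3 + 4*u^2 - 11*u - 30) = (u^2 + u - 42)/(u^2 + 7*u + 10)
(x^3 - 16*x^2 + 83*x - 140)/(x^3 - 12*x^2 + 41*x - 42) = (x^2 - 9*x + 20)/(x^2 - 5*x + 6)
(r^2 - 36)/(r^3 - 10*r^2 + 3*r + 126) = (r + 6)/(r^2 - 4*r - 21)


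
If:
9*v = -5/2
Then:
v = -5/18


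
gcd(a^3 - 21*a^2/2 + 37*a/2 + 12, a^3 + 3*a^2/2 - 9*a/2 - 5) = 1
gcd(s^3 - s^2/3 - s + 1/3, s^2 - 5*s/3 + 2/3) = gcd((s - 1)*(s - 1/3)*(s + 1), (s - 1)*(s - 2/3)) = s - 1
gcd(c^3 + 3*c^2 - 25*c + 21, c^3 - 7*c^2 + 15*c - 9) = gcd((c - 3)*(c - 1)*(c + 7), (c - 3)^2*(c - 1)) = c^2 - 4*c + 3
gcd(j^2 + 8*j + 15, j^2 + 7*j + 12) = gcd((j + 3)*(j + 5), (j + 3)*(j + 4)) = j + 3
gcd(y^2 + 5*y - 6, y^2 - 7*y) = 1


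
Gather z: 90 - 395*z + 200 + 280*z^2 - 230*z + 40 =280*z^2 - 625*z + 330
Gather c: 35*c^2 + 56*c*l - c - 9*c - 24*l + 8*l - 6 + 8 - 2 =35*c^2 + c*(56*l - 10) - 16*l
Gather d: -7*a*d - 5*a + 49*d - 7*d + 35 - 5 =-5*a + d*(42 - 7*a) + 30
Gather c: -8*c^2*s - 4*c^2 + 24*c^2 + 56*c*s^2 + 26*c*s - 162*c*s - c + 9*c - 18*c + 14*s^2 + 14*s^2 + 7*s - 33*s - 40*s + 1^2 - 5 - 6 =c^2*(20 - 8*s) + c*(56*s^2 - 136*s - 10) + 28*s^2 - 66*s - 10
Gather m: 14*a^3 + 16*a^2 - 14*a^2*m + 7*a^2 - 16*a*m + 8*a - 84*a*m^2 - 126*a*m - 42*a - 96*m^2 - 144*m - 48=14*a^3 + 23*a^2 - 34*a + m^2*(-84*a - 96) + m*(-14*a^2 - 142*a - 144) - 48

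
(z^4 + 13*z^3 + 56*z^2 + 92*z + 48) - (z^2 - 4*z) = z^4 + 13*z^3 + 55*z^2 + 96*z + 48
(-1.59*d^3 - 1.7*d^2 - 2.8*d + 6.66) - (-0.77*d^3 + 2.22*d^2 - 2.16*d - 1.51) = -0.82*d^3 - 3.92*d^2 - 0.64*d + 8.17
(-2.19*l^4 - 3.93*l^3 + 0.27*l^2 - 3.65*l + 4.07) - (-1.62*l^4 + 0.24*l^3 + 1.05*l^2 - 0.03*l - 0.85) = -0.57*l^4 - 4.17*l^3 - 0.78*l^2 - 3.62*l + 4.92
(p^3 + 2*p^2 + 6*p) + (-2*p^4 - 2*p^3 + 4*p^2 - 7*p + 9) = -2*p^4 - p^3 + 6*p^2 - p + 9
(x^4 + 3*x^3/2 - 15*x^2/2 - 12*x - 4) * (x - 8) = x^5 - 13*x^4/2 - 39*x^3/2 + 48*x^2 + 92*x + 32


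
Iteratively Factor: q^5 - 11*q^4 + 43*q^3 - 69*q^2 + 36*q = (q)*(q^4 - 11*q^3 + 43*q^2 - 69*q + 36) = q*(q - 3)*(q^3 - 8*q^2 + 19*q - 12) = q*(q - 3)^2*(q^2 - 5*q + 4) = q*(q - 4)*(q - 3)^2*(q - 1)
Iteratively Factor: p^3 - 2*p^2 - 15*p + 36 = (p + 4)*(p^2 - 6*p + 9) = (p - 3)*(p + 4)*(p - 3)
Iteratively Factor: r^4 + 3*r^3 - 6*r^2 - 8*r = (r)*(r^3 + 3*r^2 - 6*r - 8) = r*(r + 1)*(r^2 + 2*r - 8) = r*(r + 1)*(r + 4)*(r - 2)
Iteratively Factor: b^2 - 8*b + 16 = (b - 4)*(b - 4)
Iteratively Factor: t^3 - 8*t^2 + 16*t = (t)*(t^2 - 8*t + 16) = t*(t - 4)*(t - 4)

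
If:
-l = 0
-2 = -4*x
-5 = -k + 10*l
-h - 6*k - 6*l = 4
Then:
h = -34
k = 5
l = 0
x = 1/2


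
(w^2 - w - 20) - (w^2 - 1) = -w - 19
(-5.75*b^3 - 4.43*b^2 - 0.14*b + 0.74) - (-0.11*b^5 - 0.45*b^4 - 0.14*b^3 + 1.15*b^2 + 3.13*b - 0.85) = 0.11*b^5 + 0.45*b^4 - 5.61*b^3 - 5.58*b^2 - 3.27*b + 1.59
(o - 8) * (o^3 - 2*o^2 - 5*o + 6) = o^4 - 10*o^3 + 11*o^2 + 46*o - 48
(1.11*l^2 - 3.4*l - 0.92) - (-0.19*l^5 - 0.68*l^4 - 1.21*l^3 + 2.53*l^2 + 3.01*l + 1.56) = 0.19*l^5 + 0.68*l^4 + 1.21*l^3 - 1.42*l^2 - 6.41*l - 2.48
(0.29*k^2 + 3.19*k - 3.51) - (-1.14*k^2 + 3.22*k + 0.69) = 1.43*k^2 - 0.0300000000000002*k - 4.2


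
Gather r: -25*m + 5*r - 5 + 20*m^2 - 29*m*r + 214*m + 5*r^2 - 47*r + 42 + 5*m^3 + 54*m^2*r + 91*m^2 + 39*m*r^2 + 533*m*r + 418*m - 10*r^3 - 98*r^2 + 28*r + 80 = 5*m^3 + 111*m^2 + 607*m - 10*r^3 + r^2*(39*m - 93) + r*(54*m^2 + 504*m - 14) + 117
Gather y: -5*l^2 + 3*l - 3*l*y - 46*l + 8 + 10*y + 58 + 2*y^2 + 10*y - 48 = -5*l^2 - 43*l + 2*y^2 + y*(20 - 3*l) + 18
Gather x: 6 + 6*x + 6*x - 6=12*x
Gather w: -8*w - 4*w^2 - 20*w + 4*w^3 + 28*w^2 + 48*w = 4*w^3 + 24*w^2 + 20*w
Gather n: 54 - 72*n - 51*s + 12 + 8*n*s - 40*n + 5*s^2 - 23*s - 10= n*(8*s - 112) + 5*s^2 - 74*s + 56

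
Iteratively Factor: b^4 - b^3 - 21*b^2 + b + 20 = (b - 5)*(b^3 + 4*b^2 - b - 4) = (b - 5)*(b + 1)*(b^2 + 3*b - 4) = (b - 5)*(b + 1)*(b + 4)*(b - 1)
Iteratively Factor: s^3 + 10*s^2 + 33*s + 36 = (s + 3)*(s^2 + 7*s + 12) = (s + 3)*(s + 4)*(s + 3)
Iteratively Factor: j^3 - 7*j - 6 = (j + 2)*(j^2 - 2*j - 3) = (j + 1)*(j + 2)*(j - 3)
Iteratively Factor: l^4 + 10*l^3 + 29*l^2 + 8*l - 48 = (l - 1)*(l^3 + 11*l^2 + 40*l + 48) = (l - 1)*(l + 3)*(l^2 + 8*l + 16) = (l - 1)*(l + 3)*(l + 4)*(l + 4)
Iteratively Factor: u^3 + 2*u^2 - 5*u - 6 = (u + 3)*(u^2 - u - 2) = (u - 2)*(u + 3)*(u + 1)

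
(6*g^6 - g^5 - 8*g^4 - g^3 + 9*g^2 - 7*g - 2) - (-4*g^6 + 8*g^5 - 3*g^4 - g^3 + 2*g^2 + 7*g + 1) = 10*g^6 - 9*g^5 - 5*g^4 + 7*g^2 - 14*g - 3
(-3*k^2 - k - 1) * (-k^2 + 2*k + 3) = 3*k^4 - 5*k^3 - 10*k^2 - 5*k - 3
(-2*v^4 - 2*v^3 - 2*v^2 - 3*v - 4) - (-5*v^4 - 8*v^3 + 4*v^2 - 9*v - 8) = 3*v^4 + 6*v^3 - 6*v^2 + 6*v + 4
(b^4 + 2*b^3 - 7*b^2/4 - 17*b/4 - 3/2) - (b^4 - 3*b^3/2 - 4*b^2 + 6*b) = 7*b^3/2 + 9*b^2/4 - 41*b/4 - 3/2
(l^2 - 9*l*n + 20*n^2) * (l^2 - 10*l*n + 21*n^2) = l^4 - 19*l^3*n + 131*l^2*n^2 - 389*l*n^3 + 420*n^4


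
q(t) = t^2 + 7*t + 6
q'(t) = 2*t + 7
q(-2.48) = -5.21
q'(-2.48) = 2.04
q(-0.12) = 5.17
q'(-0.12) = 6.76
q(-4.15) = -5.83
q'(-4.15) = -1.30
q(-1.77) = -3.26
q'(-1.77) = 3.46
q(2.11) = 25.22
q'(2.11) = 11.22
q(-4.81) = -4.53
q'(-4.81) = -2.62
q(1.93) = 23.23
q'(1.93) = 10.86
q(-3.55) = -6.25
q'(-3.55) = -0.10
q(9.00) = 150.00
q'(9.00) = 25.00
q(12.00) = 234.00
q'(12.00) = 31.00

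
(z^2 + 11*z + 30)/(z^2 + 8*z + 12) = (z + 5)/(z + 2)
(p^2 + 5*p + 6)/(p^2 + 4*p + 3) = (p + 2)/(p + 1)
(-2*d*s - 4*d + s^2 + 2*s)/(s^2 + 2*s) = (-2*d + s)/s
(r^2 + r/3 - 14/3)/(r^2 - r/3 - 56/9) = 3*(r - 2)/(3*r - 8)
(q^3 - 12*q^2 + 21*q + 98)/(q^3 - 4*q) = (q^2 - 14*q + 49)/(q*(q - 2))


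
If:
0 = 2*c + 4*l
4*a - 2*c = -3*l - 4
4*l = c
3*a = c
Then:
No Solution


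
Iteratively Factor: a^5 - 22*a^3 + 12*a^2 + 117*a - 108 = (a - 1)*(a^4 + a^3 - 21*a^2 - 9*a + 108) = (a - 1)*(a + 3)*(a^3 - 2*a^2 - 15*a + 36) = (a - 1)*(a + 3)*(a + 4)*(a^2 - 6*a + 9) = (a - 3)*(a - 1)*(a + 3)*(a + 4)*(a - 3)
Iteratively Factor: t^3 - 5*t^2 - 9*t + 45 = (t + 3)*(t^2 - 8*t + 15) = (t - 3)*(t + 3)*(t - 5)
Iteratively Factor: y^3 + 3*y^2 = (y)*(y^2 + 3*y) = y^2*(y + 3)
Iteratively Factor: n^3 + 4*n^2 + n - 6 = (n - 1)*(n^2 + 5*n + 6) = (n - 1)*(n + 2)*(n + 3)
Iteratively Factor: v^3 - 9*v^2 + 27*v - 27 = (v - 3)*(v^2 - 6*v + 9) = (v - 3)^2*(v - 3)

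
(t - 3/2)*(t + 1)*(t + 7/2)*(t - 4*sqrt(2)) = t^4 - 4*sqrt(2)*t^3 + 3*t^3 - 12*sqrt(2)*t^2 - 13*t^2/4 - 21*t/4 + 13*sqrt(2)*t + 21*sqrt(2)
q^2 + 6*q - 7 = (q - 1)*(q + 7)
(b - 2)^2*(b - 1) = b^3 - 5*b^2 + 8*b - 4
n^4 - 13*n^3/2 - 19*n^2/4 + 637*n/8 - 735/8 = (n - 5)*(n - 7/2)*(n - 3/2)*(n + 7/2)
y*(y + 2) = y^2 + 2*y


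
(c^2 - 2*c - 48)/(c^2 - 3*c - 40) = (c + 6)/(c + 5)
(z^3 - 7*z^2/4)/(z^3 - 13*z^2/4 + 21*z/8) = 2*z/(2*z - 3)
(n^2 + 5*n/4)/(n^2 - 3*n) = (n + 5/4)/(n - 3)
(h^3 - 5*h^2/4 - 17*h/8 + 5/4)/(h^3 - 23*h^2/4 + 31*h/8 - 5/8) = (4*h^2 - 3*h - 10)/(4*h^2 - 21*h + 5)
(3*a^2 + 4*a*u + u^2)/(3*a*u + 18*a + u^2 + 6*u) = (a + u)/(u + 6)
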